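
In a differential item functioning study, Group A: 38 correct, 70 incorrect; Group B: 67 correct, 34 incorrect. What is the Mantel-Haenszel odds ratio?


Odds_A = 38/70 = 0.5429
Odds_B = 67/34 = 1.9706
OR = Odds_A / Odds_B = 0.5429 / 1.9706
Exactly, OR = (38 * 34) / (70 * 67) = 1292 / 4690
OR = 0.2755

0.2755


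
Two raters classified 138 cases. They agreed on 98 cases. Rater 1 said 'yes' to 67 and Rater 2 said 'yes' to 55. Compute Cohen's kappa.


P_o = 98/138 = 0.710145
P_e = (67*55 + 71*83) / 19044 = 0.502941
kappa = (P_o - P_e) / (1 - P_e)
kappa = (0.710145 - 0.502941) / (1 - 0.502941)
kappa = 0.4169

0.4169


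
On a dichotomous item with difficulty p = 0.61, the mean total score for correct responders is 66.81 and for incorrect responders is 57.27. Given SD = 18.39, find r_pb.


q = 1 - p = 0.39
rpb = ((M1 - M0) / SD) * sqrt(p * q)
rpb = ((66.81 - 57.27) / 18.39) * sqrt(0.61 * 0.39)
rpb = 0.253

0.253


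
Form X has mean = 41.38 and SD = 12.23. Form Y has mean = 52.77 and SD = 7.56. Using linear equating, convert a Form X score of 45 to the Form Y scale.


slope = SD_Y / SD_X = 7.56 / 12.23 ~ 0.6182
intercept = mean_Y - slope * mean_X = 52.77 - (7.56 / 12.23) * 41.38 ~ 27.1909
Y = slope * X + intercept. To avoid rounding drift from the rounded slope/intercept, evaluate the equivalent form Y = mean_Y + SD_Y * (X - mean_X) / SD_X at full precision:
Y = 52.77 + 7.56 * (45 - 41.38) / 12.23
Y = 52.77 + 7.56 * 3.62 / 12.23
Y = 52.77 + 27.3672 / 12.23
Y = 52.77 + 2.2377
Y = 55.0077

55.0077


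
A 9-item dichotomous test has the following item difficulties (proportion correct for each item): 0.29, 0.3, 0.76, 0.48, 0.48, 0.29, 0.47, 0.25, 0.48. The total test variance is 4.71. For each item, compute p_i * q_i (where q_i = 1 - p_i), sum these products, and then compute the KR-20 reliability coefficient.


For each item, compute p_i * q_i:
  Item 1: 0.29 * 0.71 = 0.2059
  Item 2: 0.3 * 0.7 = 0.21
  Item 3: 0.76 * 0.24 = 0.1824
  Item 4: 0.48 * 0.52 = 0.2496
  Item 5: 0.48 * 0.52 = 0.2496
  Item 6: 0.29 * 0.71 = 0.2059
  Item 7: 0.47 * 0.53 = 0.2491
  Item 8: 0.25 * 0.75 = 0.1875
  Item 9: 0.48 * 0.52 = 0.2496
Sum(p_i * q_i) = 0.2059 + 0.21 + 0.1824 + 0.2496 + 0.2496 + 0.2059 + 0.2491 + 0.1875 + 0.2496 = 1.9896
KR-20 = (k/(k-1)) * (1 - Sum(p_i*q_i) / Var_total)
= (9/8) * (1 - 1.9896/4.71)
= 1.125 * 0.5776
KR-20 = 0.6498

0.6498


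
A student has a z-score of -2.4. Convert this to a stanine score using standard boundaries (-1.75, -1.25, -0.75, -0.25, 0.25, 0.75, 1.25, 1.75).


Stanine boundaries: [-1.75, -1.25, -0.75, -0.25, 0.25, 0.75, 1.25, 1.75]
z = -2.4
Check each boundary:
  z < -1.75
  z < -1.25
  z < -0.75
  z < -0.25
  z < 0.25
  z < 0.75
  z < 1.25
  z < 1.75
Highest qualifying boundary gives stanine = 1

1


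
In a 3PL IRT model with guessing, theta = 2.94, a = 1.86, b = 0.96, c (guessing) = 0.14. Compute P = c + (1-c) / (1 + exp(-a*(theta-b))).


logit = 1.86*(2.94 - 0.96) = 3.6828
P* = 1/(1 + exp(-3.6828)) = 0.9755
P = 0.14 + (1 - 0.14) * 0.9755
P = 0.9789

0.9789


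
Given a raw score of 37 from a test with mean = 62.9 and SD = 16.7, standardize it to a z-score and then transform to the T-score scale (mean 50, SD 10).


z = (X - mean) / SD = (37 - 62.9) / 16.7
z = -25.9 / 16.7
z = -1.5509
T-score = T = 50 + 10z
Carry z at full precision (z = -25.9 / 16.7) into the conversion:
T-score = 50 + 10 * (-25.9 / 16.7) = 50 + -259 / 16.7
T-score = 50 + -15.509
T-score = 34.491

34.491


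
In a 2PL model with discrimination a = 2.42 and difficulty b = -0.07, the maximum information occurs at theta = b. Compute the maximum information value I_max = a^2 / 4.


For 2PL, max info at theta = b = -0.07
I_max = a^2 / 4 = 2.42^2 / 4
= 5.8564 / 4
I_max = 1.4641

1.4641


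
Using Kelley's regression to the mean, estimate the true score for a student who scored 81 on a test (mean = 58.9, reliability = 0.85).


T_est = rxx * X + (1 - rxx) * mean
T_est = 0.85 * 81 + 0.15 * 58.9
T_est = 68.85 + 8.835
T_est = 77.685

77.685


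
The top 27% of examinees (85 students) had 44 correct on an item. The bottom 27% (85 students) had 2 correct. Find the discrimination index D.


p_upper = 44/85 = 0.5176
p_lower = 2/85 = 0.0235
D = 0.5176 - 0.0235 = 0.4941

0.4941


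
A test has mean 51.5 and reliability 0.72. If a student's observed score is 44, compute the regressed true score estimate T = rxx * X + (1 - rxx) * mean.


T_est = rxx * X + (1 - rxx) * mean
T_est = 0.72 * 44 + 0.28 * 51.5
T_est = 31.68 + 14.42
T_est = 46.1

46.1


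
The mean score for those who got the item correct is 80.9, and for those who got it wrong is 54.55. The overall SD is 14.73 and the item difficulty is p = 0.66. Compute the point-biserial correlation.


q = 1 - p = 0.34
rpb = ((M1 - M0) / SD) * sqrt(p * q)
rpb = ((80.9 - 54.55) / 14.73) * sqrt(0.66 * 0.34)
rpb = 0.8474

0.8474


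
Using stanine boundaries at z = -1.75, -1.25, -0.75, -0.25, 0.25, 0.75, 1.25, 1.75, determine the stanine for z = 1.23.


Stanine boundaries: [-1.75, -1.25, -0.75, -0.25, 0.25, 0.75, 1.25, 1.75]
z = 1.23
Check each boundary:
  z >= -1.75 -> could be stanine 2
  z >= -1.25 -> could be stanine 3
  z >= -0.75 -> could be stanine 4
  z >= -0.25 -> could be stanine 5
  z >= 0.25 -> could be stanine 6
  z >= 0.75 -> could be stanine 7
  z < 1.25
  z < 1.75
Highest qualifying boundary gives stanine = 7

7


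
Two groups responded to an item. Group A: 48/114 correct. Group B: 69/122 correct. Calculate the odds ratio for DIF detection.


Odds_A = 48/66 = 0.7273
Odds_B = 69/53 = 1.3019
OR = Odds_A / Odds_B = 0.7273 / 1.3019
Exactly, OR = (48 * 53) / (66 * 69) = 2544 / 4554
OR = 0.5586

0.5586


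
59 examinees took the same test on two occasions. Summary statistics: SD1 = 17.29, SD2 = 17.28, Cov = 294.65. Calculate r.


r = cov(X,Y) / (SD_X * SD_Y)
r = 294.65 / (17.29 * 17.28)
r = 294.65 / 298.7712
r = 0.9862

0.9862


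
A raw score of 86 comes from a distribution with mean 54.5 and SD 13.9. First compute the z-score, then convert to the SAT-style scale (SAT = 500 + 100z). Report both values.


z = (X - mean) / SD = (86 - 54.5) / 13.9
z = 31.5 / 13.9
z = 2.2662
SAT-scale = SAT = 500 + 100z
Carry z at full precision (z = 31.5 / 13.9) into the conversion:
SAT-scale = 500 + 100 * (31.5 / 13.9) = 500 + 3150 / 13.9
SAT-scale = 500 + 226.6187
SAT-scale = 726.6187

726.6187


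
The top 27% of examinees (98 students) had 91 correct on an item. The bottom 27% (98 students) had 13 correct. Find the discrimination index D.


p_upper = 91/98 = 0.9286
p_lower = 13/98 = 0.1327
D = 0.9286 - 0.1327 = 0.7959

0.7959


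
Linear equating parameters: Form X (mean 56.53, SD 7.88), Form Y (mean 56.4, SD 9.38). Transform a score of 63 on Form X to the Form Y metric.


slope = SD_Y / SD_X = 9.38 / 7.88 ~ 1.1904
intercept = mean_Y - slope * mean_X = 56.4 - (9.38 / 7.88) * 56.53 ~ -10.8908
Y = slope * X + intercept. To avoid rounding drift from the rounded slope/intercept, evaluate the equivalent form Y = mean_Y + SD_Y * (X - mean_X) / SD_X at full precision:
Y = 56.4 + 9.38 * (63 - 56.53) / 7.88
Y = 56.4 + 9.38 * 6.47 / 7.88
Y = 56.4 + 60.6886 / 7.88
Y = 56.4 + 7.7016
Y = 64.1016

64.1016


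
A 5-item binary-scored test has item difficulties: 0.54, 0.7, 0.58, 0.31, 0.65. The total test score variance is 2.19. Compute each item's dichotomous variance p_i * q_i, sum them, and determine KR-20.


For each item, compute p_i * q_i:
  Item 1: 0.54 * 0.46 = 0.2484
  Item 2: 0.7 * 0.3 = 0.21
  Item 3: 0.58 * 0.42 = 0.2436
  Item 4: 0.31 * 0.69 = 0.2139
  Item 5: 0.65 * 0.35 = 0.2275
Sum(p_i * q_i) = 0.2484 + 0.21 + 0.2436 + 0.2139 + 0.2275 = 1.1434
KR-20 = (k/(k-1)) * (1 - Sum(p_i*q_i) / Var_total)
= (5/4) * (1 - 1.1434/2.19)
= 1.25 * 0.4779
KR-20 = 0.5974

0.5974


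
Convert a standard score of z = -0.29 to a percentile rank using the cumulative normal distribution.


CDF(z) = 0.5 * (1 + erf(z/sqrt(2)))
erf(-0.2051) = -0.2282
CDF = 0.3859
Percentile rank = 0.3859 * 100 = 38.59

38.59


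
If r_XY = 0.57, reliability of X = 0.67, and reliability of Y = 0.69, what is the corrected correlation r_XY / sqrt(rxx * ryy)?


r_corrected = rxy / sqrt(rxx * ryy)
= 0.57 / sqrt(0.67 * 0.69)
= 0.57 / sqrt(0.4623)
= 0.57 / 0.679926
r_corrected = 0.8383

0.8383


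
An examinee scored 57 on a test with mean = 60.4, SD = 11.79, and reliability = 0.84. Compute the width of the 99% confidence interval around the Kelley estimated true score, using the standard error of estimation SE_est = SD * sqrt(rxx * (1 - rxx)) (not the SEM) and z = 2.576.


True score estimate = 0.84*57 + 0.16*60.4 = 57.544
SE_est = SD * sqrt(rxx * (1 - rxx)) = 11.79 * sqrt(0.84 * 0.16) = 11.79 * sqrt(0.1344) = 4.322285
CI = T_est +/- z * SE_est, so width = 2 * z * SE_est = 2 * 2.576 * 4.322285
Width = 22.2684

22.2684


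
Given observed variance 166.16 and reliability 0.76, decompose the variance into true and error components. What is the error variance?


var_true = rxx * var_obs = 0.76 * 166.16 = 126.2816
var_error = var_obs - var_true
var_error = 166.16 - 126.2816
var_error = 39.8784

39.8784


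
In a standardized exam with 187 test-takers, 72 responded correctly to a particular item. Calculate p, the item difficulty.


Item difficulty p = number correct / total examinees
p = 72 / 187
p = 0.385

0.385


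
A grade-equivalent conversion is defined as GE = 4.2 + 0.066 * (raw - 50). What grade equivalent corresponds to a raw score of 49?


raw - median = 49 - 50 = -1
slope * diff = 0.066 * -1 = -0.066
GE = 4.2 + -0.066
GE = 4.134

4.134


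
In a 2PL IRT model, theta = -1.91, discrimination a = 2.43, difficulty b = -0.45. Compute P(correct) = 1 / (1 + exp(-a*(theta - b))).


a*(theta - b) = 2.43 * (-1.91 - -0.45) = -3.5478
exp(--3.5478) = 34.7368
P = 1 / (1 + 34.7368)
P = 0.028

0.028


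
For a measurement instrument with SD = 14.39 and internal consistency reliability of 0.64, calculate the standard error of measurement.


SEM = SD * sqrt(1 - rxx)
SEM = 14.39 * sqrt(1 - 0.64)
SEM = 14.39 * sqrt(0.36) = 14.39 * 0.6
SEM = 8.634

8.634


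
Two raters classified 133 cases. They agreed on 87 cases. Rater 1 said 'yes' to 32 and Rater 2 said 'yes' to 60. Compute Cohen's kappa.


P_o = 87/133 = 0.654135
P_e = (32*60 + 101*73) / 17689 = 0.525355
kappa = (P_o - P_e) / (1 - P_e)
kappa = (0.654135 - 0.525355) / (1 - 0.525355)
kappa = 0.2713

0.2713


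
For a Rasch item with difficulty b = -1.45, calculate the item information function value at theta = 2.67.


P = 1/(1+exp(-(2.67--1.45))) = 0.984
I = P*(1-P) = 0.984 * 0.016
I = 0.0157

0.0157


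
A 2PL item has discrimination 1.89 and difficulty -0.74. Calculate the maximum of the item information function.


For 2PL, max info at theta = b = -0.74
I_max = a^2 / 4 = 1.89^2 / 4
= 3.5721 / 4
I_max = 0.893

0.893


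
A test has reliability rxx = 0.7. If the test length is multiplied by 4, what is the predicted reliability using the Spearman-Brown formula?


r_new = (n * rxx) / (1 + (n-1) * rxx)
r_new = (4 * 0.7) / (1 + 3 * 0.7)
r_new = 2.8 / 3.1
r_new = 0.9032

0.9032


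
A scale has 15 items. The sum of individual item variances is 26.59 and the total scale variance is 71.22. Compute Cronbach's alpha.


alpha = (k/(k-1)) * (1 - sum(si^2)/s_total^2)
= (15/14) * (1 - 26.59/71.22)
alpha = 0.6714

0.6714


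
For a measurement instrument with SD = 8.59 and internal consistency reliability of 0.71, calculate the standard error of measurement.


SEM = SD * sqrt(1 - rxx)
SEM = 8.59 * sqrt(1 - 0.71)
SEM = 8.59 * sqrt(0.29) = 8.59 * 0.538516
SEM = 4.6259

4.6259


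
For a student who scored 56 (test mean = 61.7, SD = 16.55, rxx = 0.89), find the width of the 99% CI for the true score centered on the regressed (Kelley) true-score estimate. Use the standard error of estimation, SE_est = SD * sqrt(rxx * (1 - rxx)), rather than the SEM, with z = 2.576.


True score estimate = 0.89*56 + 0.11*61.7 = 56.627
SE_est = SD * sqrt(rxx * (1 - rxx)) = 16.55 * sqrt(0.89 * 0.11) = 16.55 * sqrt(0.0979) = 5.178325
CI = T_est +/- z * SE_est, so width = 2 * z * SE_est = 2 * 2.576 * 5.178325
Width = 26.6787

26.6787


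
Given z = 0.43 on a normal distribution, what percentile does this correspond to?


CDF(z) = 0.5 * (1 + erf(z/sqrt(2)))
erf(0.3041) = 0.3328
CDF = 0.6664
Percentile rank = 0.6664 * 100 = 66.64

66.64


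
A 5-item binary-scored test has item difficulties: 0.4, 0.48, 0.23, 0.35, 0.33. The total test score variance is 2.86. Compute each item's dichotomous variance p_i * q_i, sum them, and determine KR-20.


For each item, compute p_i * q_i:
  Item 1: 0.4 * 0.6 = 0.24
  Item 2: 0.48 * 0.52 = 0.2496
  Item 3: 0.23 * 0.77 = 0.1771
  Item 4: 0.35 * 0.65 = 0.2275
  Item 5: 0.33 * 0.67 = 0.2211
Sum(p_i * q_i) = 0.24 + 0.2496 + 0.1771 + 0.2275 + 0.2211 = 1.1153
KR-20 = (k/(k-1)) * (1 - Sum(p_i*q_i) / Var_total)
= (5/4) * (1 - 1.1153/2.86)
= 1.25 * 0.61
KR-20 = 0.7625

0.7625


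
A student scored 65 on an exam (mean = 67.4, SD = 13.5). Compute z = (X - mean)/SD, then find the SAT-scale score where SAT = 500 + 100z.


z = (X - mean) / SD = (65 - 67.4) / 13.5
z = -2.4 / 13.5
z = -0.1778
SAT-scale = SAT = 500 + 100z
Carry z at full precision (z = -2.4 / 13.5) into the conversion:
SAT-scale = 500 + 100 * (-2.4 / 13.5) = 500 + -240 / 13.5
SAT-scale = 500 + -17.7778
SAT-scale = 482.2222

482.2222


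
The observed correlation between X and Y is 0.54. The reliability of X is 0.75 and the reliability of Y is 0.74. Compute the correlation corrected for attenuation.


r_corrected = rxy / sqrt(rxx * ryy)
= 0.54 / sqrt(0.75 * 0.74)
= 0.54 / sqrt(0.555)
= 0.54 / 0.744983
r_corrected = 0.7248

0.7248


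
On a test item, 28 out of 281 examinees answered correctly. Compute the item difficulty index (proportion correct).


Item difficulty p = number correct / total examinees
p = 28 / 281
p = 0.0996

0.0996


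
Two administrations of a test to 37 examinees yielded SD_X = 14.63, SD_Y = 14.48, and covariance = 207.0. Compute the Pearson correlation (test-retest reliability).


r = cov(X,Y) / (SD_X * SD_Y)
r = 207.0 / (14.63 * 14.48)
r = 207.0 / 211.8424
r = 0.9771

0.9771


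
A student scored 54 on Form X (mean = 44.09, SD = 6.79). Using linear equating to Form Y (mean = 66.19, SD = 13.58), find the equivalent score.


slope = SD_Y / SD_X = 13.58 / 6.79 ~ 2.0
intercept = mean_Y - slope * mean_X = 66.19 - (13.58 / 6.79) * 44.09 ~ -21.99
Y = slope * X + intercept. To avoid rounding drift from the rounded slope/intercept, evaluate the equivalent form Y = mean_Y + SD_Y * (X - mean_X) / SD_X at full precision:
Y = 66.19 + 13.58 * (54 - 44.09) / 6.79
Y = 66.19 + 13.58 * 9.91 / 6.79
Y = 66.19 + 134.5778 / 6.79
Y = 66.19 + 19.82
Y = 86.01

86.01


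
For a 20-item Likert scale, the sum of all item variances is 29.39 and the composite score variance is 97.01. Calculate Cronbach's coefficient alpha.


alpha = (k/(k-1)) * (1 - sum(si^2)/s_total^2)
= (20/19) * (1 - 29.39/97.01)
alpha = 0.7337

0.7337


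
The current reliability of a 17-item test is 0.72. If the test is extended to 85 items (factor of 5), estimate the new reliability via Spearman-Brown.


r_new = (n * rxx) / (1 + (n-1) * rxx)
r_new = (5 * 0.72) / (1 + 4 * 0.72)
r_new = 3.6 / 3.88
r_new = 0.9278

0.9278


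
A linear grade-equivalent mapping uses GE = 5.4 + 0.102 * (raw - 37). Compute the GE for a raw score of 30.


raw - median = 30 - 37 = -7
slope * diff = 0.102 * -7 = -0.714
GE = 5.4 + -0.714
GE = 4.686

4.686


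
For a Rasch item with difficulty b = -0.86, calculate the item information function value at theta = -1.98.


P = 1/(1+exp(-(-1.98--0.86))) = 0.246
I = P*(1-P) = 0.246 * 0.754
I = 0.1855

0.1855


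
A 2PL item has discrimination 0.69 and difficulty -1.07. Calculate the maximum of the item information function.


For 2PL, max info at theta = b = -1.07
I_max = a^2 / 4 = 0.69^2 / 4
= 0.4761 / 4
I_max = 0.119

0.119


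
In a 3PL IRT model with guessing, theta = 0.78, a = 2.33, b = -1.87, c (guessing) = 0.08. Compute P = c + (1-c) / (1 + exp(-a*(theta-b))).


logit = 2.33*(0.78 - -1.87) = 6.1745
P* = 1/(1 + exp(-6.1745)) = 0.9979
P = 0.08 + (1 - 0.08) * 0.9979
P = 0.9981

0.9981


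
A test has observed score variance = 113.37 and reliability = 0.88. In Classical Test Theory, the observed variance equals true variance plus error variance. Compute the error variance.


var_true = rxx * var_obs = 0.88 * 113.37 = 99.7656
var_error = var_obs - var_true
var_error = 113.37 - 99.7656
var_error = 13.6044

13.6044


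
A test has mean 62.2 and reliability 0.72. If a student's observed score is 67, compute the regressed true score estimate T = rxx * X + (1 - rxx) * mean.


T_est = rxx * X + (1 - rxx) * mean
T_est = 0.72 * 67 + 0.28 * 62.2
T_est = 48.24 + 17.416
T_est = 65.656

65.656


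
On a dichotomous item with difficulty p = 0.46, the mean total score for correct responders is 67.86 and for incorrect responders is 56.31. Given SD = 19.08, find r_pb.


q = 1 - p = 0.54
rpb = ((M1 - M0) / SD) * sqrt(p * q)
rpb = ((67.86 - 56.31) / 19.08) * sqrt(0.46 * 0.54)
rpb = 0.3017

0.3017


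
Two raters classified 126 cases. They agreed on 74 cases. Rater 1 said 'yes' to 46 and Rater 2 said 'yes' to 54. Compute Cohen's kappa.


P_o = 74/126 = 0.587302
P_e = (46*54 + 80*72) / 15876 = 0.519274
kappa = (P_o - P_e) / (1 - P_e)
kappa = (0.587302 - 0.519274) / (1 - 0.519274)
kappa = 0.1415

0.1415


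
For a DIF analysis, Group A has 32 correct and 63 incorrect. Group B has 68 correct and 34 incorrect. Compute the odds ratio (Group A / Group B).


Odds_A = 32/63 = 0.5079
Odds_B = 68/34 = 2.0
OR = Odds_A / Odds_B = 0.5079 / 2.0
Exactly, OR = (32 * 34) / (63 * 68) = 1088 / 4284
OR = 0.254

0.254


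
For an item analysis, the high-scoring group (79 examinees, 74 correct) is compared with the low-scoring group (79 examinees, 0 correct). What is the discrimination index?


p_upper = 74/79 = 0.9367
p_lower = 0/79 = 0.0
D = 0.9367 - 0.0 = 0.9367

0.9367


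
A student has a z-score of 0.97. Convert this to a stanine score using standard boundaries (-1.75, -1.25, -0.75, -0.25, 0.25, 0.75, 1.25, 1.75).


Stanine boundaries: [-1.75, -1.25, -0.75, -0.25, 0.25, 0.75, 1.25, 1.75]
z = 0.97
Check each boundary:
  z >= -1.75 -> could be stanine 2
  z >= -1.25 -> could be stanine 3
  z >= -0.75 -> could be stanine 4
  z >= -0.25 -> could be stanine 5
  z >= 0.25 -> could be stanine 6
  z >= 0.75 -> could be stanine 7
  z < 1.25
  z < 1.75
Highest qualifying boundary gives stanine = 7

7


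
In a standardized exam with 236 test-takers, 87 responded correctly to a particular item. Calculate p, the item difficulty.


Item difficulty p = number correct / total examinees
p = 87 / 236
p = 0.3686

0.3686


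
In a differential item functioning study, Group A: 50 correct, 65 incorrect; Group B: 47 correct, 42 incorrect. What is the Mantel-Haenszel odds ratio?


Odds_A = 50/65 = 0.7692
Odds_B = 47/42 = 1.119
OR = Odds_A / Odds_B = 0.7692 / 1.119
Exactly, OR = (50 * 42) / (65 * 47) = 2100 / 3055
OR = 0.6874

0.6874


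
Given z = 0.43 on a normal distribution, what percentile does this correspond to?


CDF(z) = 0.5 * (1 + erf(z/sqrt(2)))
erf(0.3041) = 0.3328
CDF = 0.6664
Percentile rank = 0.6664 * 100 = 66.64

66.64


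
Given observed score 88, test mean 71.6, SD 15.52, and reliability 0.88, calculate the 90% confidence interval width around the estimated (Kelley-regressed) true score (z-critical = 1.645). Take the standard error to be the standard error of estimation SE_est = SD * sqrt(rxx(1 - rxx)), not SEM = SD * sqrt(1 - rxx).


True score estimate = 0.88*88 + 0.12*71.6 = 86.032
SE_est = SD * sqrt(rxx * (1 - rxx)) = 15.52 * sqrt(0.88 * 0.12) = 15.52 * sqrt(0.1056) = 5.043403
CI = T_est +/- z * SE_est, so width = 2 * z * SE_est = 2 * 1.645 * 5.043403
Width = 16.5928

16.5928


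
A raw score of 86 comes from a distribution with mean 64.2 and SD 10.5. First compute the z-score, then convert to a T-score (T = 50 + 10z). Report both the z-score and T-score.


z = (X - mean) / SD = (86 - 64.2) / 10.5
z = 21.8 / 10.5
z = 2.0762
T-score = T = 50 + 10z
Carry z at full precision (z = 21.8 / 10.5) into the conversion:
T-score = 50 + 10 * (21.8 / 10.5) = 50 + 218 / 10.5
T-score = 50 + 20.7619
T-score = 70.7619

70.7619


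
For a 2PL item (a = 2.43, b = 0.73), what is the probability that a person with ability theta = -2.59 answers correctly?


a*(theta - b) = 2.43 * (-2.59 - 0.73) = -8.0676
exp(--8.0676) = 3189.438
P = 1 / (1 + 3189.438)
P = 0.0003

0.0003


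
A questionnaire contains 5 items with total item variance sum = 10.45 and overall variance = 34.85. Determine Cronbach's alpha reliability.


alpha = (k/(k-1)) * (1 - sum(si^2)/s_total^2)
= (5/4) * (1 - 10.45/34.85)
alpha = 0.8752

0.8752


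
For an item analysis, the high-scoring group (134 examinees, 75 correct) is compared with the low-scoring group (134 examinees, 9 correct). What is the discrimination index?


p_upper = 75/134 = 0.5597
p_lower = 9/134 = 0.0672
D = 0.5597 - 0.0672 = 0.4925

0.4925


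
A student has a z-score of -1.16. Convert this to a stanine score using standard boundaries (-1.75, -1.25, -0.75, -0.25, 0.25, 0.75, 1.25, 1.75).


Stanine boundaries: [-1.75, -1.25, -0.75, -0.25, 0.25, 0.75, 1.25, 1.75]
z = -1.16
Check each boundary:
  z >= -1.75 -> could be stanine 2
  z >= -1.25 -> could be stanine 3
  z < -0.75
  z < -0.25
  z < 0.25
  z < 0.75
  z < 1.25
  z < 1.75
Highest qualifying boundary gives stanine = 3

3


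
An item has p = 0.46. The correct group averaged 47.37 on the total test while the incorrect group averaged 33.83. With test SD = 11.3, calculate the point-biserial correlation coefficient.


q = 1 - p = 0.54
rpb = ((M1 - M0) / SD) * sqrt(p * q)
rpb = ((47.37 - 33.83) / 11.3) * sqrt(0.46 * 0.54)
rpb = 0.5972

0.5972


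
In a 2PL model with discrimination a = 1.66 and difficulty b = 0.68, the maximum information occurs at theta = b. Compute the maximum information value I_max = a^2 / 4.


For 2PL, max info at theta = b = 0.68
I_max = a^2 / 4 = 1.66^2 / 4
= 2.7556 / 4
I_max = 0.6889

0.6889


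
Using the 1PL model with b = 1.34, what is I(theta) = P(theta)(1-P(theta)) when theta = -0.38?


P = 1/(1+exp(-(-0.38-1.34))) = 0.1519
I = P*(1-P) = 0.1519 * 0.8481
I = 0.1288

0.1288


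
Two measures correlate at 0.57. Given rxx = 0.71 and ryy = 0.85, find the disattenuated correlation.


r_corrected = rxy / sqrt(rxx * ryy)
= 0.57 / sqrt(0.71 * 0.85)
= 0.57 / sqrt(0.6035)
= 0.57 / 0.776853
r_corrected = 0.7337

0.7337


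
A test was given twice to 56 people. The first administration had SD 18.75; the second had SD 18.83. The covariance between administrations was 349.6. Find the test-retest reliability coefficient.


r = cov(X,Y) / (SD_X * SD_Y)
r = 349.6 / (18.75 * 18.83)
r = 349.6 / 353.0625
r = 0.9902

0.9902


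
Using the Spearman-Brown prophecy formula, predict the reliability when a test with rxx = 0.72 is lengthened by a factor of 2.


r_new = (n * rxx) / (1 + (n-1) * rxx)
r_new = (2 * 0.72) / (1 + 1 * 0.72)
r_new = 1.44 / 1.72
r_new = 0.8372

0.8372


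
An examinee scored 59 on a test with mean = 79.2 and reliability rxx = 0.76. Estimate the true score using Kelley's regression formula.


T_est = rxx * X + (1 - rxx) * mean
T_est = 0.76 * 59 + 0.24 * 79.2
T_est = 44.84 + 19.008
T_est = 63.848

63.848


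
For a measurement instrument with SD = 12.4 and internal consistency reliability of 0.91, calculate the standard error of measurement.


SEM = SD * sqrt(1 - rxx)
SEM = 12.4 * sqrt(1 - 0.91)
SEM = 12.4 * sqrt(0.09) = 12.4 * 0.3
SEM = 3.72

3.72


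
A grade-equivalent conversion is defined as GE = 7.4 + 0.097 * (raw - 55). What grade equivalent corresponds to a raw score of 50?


raw - median = 50 - 55 = -5
slope * diff = 0.097 * -5 = -0.485
GE = 7.4 + -0.485
GE = 6.915

6.915


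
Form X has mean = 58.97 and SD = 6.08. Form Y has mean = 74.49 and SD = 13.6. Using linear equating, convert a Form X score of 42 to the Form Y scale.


slope = SD_Y / SD_X = 13.6 / 6.08 ~ 2.2368
intercept = mean_Y - slope * mean_X = 74.49 - (13.6 / 6.08) * 58.97 ~ -57.4166
Y = slope * X + intercept. To avoid rounding drift from the rounded slope/intercept, evaluate the equivalent form Y = mean_Y + SD_Y * (X - mean_X) / SD_X at full precision:
Y = 74.49 + 13.6 * (42 - 58.97) / 6.08
Y = 74.49 - 13.6 * 16.97 / 6.08
Y = 74.49 - 230.792 / 6.08
Y = 74.49 - 37.9592
Y = 36.5308

36.5308


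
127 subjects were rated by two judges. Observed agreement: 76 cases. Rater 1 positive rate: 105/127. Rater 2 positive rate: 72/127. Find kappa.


P_o = 76/127 = 0.598425
P_e = (105*72 + 22*55) / 16129 = 0.543741
kappa = (P_o - P_e) / (1 - P_e)
kappa = (0.598425 - 0.543741) / (1 - 0.543741)
kappa = 0.1199

0.1199


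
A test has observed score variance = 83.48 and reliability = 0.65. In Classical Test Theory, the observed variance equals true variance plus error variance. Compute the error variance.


var_true = rxx * var_obs = 0.65 * 83.48 = 54.262
var_error = var_obs - var_true
var_error = 83.48 - 54.262
var_error = 29.218

29.218


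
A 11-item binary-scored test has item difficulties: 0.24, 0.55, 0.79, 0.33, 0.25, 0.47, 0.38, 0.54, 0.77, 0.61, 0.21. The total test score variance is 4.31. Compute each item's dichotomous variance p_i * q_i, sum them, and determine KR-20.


For each item, compute p_i * q_i:
  Item 1: 0.24 * 0.76 = 0.1824
  Item 2: 0.55 * 0.45 = 0.2475
  Item 3: 0.79 * 0.21 = 0.1659
  Item 4: 0.33 * 0.67 = 0.2211
  Item 5: 0.25 * 0.75 = 0.1875
  Item 6: 0.47 * 0.53 = 0.2491
  Item 7: 0.38 * 0.62 = 0.2356
  Item 8: 0.54 * 0.46 = 0.2484
  Item 9: 0.77 * 0.23 = 0.1771
  Item 10: 0.61 * 0.39 = 0.2379
  Item 11: 0.21 * 0.79 = 0.1659
Sum(p_i * q_i) = 0.1824 + 0.2475 + 0.1659 + 0.2211 + 0.1875 + 0.2491 + 0.2356 + 0.2484 + 0.1771 + 0.2379 + 0.1659 = 2.3184
KR-20 = (k/(k-1)) * (1 - Sum(p_i*q_i) / Var_total)
= (11/10) * (1 - 2.3184/4.31)
= 1.1 * 0.4621
KR-20 = 0.5083

0.5083


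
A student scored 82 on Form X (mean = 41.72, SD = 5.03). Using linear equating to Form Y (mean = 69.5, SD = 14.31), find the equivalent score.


slope = SD_Y / SD_X = 14.31 / 5.03 ~ 2.8449
intercept = mean_Y - slope * mean_X = 69.5 - (14.31 / 5.03) * 41.72 ~ -49.1905
Y = slope * X + intercept. To avoid rounding drift from the rounded slope/intercept, evaluate the equivalent form Y = mean_Y + SD_Y * (X - mean_X) / SD_X at full precision:
Y = 69.5 + 14.31 * (82 - 41.72) / 5.03
Y = 69.5 + 14.31 * 40.28 / 5.03
Y = 69.5 + 576.4068 / 5.03
Y = 69.5 + 114.5938
Y = 184.0938

184.0938


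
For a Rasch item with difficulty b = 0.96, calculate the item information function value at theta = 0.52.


P = 1/(1+exp(-(0.52-0.96))) = 0.3917
I = P*(1-P) = 0.3917 * 0.6083
I = 0.2383

0.2383


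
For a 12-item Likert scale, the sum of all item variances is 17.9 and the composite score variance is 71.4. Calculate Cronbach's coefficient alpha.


alpha = (k/(k-1)) * (1 - sum(si^2)/s_total^2)
= (12/11) * (1 - 17.9/71.4)
alpha = 0.8174

0.8174


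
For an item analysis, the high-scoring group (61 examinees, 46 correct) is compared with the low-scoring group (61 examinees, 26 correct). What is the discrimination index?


p_upper = 46/61 = 0.7541
p_lower = 26/61 = 0.4262
D = 0.7541 - 0.4262 = 0.3279

0.3279


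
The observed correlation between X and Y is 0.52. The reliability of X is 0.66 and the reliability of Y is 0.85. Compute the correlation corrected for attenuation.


r_corrected = rxy / sqrt(rxx * ryy)
= 0.52 / sqrt(0.66 * 0.85)
= 0.52 / sqrt(0.561)
= 0.52 / 0.748999
r_corrected = 0.6943

0.6943


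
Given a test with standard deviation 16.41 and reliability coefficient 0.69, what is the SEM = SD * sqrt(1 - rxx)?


SEM = SD * sqrt(1 - rxx)
SEM = 16.41 * sqrt(1 - 0.69)
SEM = 16.41 * sqrt(0.31) = 16.41 * 0.556776
SEM = 9.1367

9.1367


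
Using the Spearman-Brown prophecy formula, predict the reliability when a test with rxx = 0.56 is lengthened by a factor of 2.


r_new = (n * rxx) / (1 + (n-1) * rxx)
r_new = (2 * 0.56) / (1 + 1 * 0.56)
r_new = 1.12 / 1.56
r_new = 0.7179

0.7179


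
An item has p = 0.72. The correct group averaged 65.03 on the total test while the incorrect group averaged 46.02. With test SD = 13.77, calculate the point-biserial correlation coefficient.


q = 1 - p = 0.28
rpb = ((M1 - M0) / SD) * sqrt(p * q)
rpb = ((65.03 - 46.02) / 13.77) * sqrt(0.72 * 0.28)
rpb = 0.6199

0.6199


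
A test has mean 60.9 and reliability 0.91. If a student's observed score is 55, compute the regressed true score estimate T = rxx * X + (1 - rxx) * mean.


T_est = rxx * X + (1 - rxx) * mean
T_est = 0.91 * 55 + 0.09 * 60.9
T_est = 50.05 + 5.481
T_est = 55.531

55.531


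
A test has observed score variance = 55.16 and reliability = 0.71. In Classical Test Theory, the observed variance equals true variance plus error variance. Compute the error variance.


var_true = rxx * var_obs = 0.71 * 55.16 = 39.1636
var_error = var_obs - var_true
var_error = 55.16 - 39.1636
var_error = 15.9964

15.9964


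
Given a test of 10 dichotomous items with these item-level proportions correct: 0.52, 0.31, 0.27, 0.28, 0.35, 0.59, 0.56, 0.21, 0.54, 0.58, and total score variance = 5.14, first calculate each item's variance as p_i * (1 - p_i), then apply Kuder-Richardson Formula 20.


For each item, compute p_i * q_i:
  Item 1: 0.52 * 0.48 = 0.2496
  Item 2: 0.31 * 0.69 = 0.2139
  Item 3: 0.27 * 0.73 = 0.1971
  Item 4: 0.28 * 0.72 = 0.2016
  Item 5: 0.35 * 0.65 = 0.2275
  Item 6: 0.59 * 0.41 = 0.2419
  Item 7: 0.56 * 0.44 = 0.2464
  Item 8: 0.21 * 0.79 = 0.1659
  Item 9: 0.54 * 0.46 = 0.2484
  Item 10: 0.58 * 0.42 = 0.2436
Sum(p_i * q_i) = 0.2496 + 0.2139 + 0.1971 + 0.2016 + 0.2275 + 0.2419 + 0.2464 + 0.1659 + 0.2484 + 0.2436 = 2.2359
KR-20 = (k/(k-1)) * (1 - Sum(p_i*q_i) / Var_total)
= (10/9) * (1 - 2.2359/5.14)
= 1.1111 * 0.565
KR-20 = 0.6278

0.6278


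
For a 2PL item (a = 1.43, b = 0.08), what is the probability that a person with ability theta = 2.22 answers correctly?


a*(theta - b) = 1.43 * (2.22 - 0.08) = 3.0602
exp(-3.0602) = 0.0469
P = 1 / (1 + 0.0469)
P = 0.9552

0.9552


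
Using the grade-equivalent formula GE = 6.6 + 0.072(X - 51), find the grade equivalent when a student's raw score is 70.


raw - median = 70 - 51 = 19
slope * diff = 0.072 * 19 = 1.368
GE = 6.6 + 1.368
GE = 7.968

7.968


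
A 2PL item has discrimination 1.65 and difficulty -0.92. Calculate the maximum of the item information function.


For 2PL, max info at theta = b = -0.92
I_max = a^2 / 4 = 1.65^2 / 4
= 2.7225 / 4
I_max = 0.6806

0.6806


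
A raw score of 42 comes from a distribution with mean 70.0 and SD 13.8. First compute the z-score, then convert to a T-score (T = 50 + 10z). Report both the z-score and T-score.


z = (X - mean) / SD = (42 - 70.0) / 13.8
z = -28.0 / 13.8
z = -2.029
T-score = T = 50 + 10z
Carry z at full precision (z = -28.0 / 13.8) into the conversion:
T-score = 50 + 10 * (-28.0 / 13.8) = 50 + -280 / 13.8
T-score = 50 + -20.2899
T-score = 29.7101

29.7101


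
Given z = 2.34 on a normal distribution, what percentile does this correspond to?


CDF(z) = 0.5 * (1 + erf(z/sqrt(2)))
erf(1.6546) = 0.9807
CDF = 0.9904
Percentile rank = 0.9904 * 100 = 99.04

99.04


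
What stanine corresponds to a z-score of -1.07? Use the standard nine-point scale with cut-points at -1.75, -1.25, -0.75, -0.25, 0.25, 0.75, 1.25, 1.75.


Stanine boundaries: [-1.75, -1.25, -0.75, -0.25, 0.25, 0.75, 1.25, 1.75]
z = -1.07
Check each boundary:
  z >= -1.75 -> could be stanine 2
  z >= -1.25 -> could be stanine 3
  z < -0.75
  z < -0.25
  z < 0.25
  z < 0.75
  z < 1.25
  z < 1.75
Highest qualifying boundary gives stanine = 3

3


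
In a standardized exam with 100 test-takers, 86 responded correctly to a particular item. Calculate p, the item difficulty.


Item difficulty p = number correct / total examinees
p = 86 / 100
p = 0.86

0.86


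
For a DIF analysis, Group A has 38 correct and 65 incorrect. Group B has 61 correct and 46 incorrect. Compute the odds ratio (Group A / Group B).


Odds_A = 38/65 = 0.5846
Odds_B = 61/46 = 1.3261
OR = Odds_A / Odds_B = 0.5846 / 1.3261
Exactly, OR = (38 * 46) / (65 * 61) = 1748 / 3965
OR = 0.4409

0.4409


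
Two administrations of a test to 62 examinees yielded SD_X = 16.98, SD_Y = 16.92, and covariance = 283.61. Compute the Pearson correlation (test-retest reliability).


r = cov(X,Y) / (SD_X * SD_Y)
r = 283.61 / (16.98 * 16.92)
r = 283.61 / 287.3016
r = 0.9872

0.9872


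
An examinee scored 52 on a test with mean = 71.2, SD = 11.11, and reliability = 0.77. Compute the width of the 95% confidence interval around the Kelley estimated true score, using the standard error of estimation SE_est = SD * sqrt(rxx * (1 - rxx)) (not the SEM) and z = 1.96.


True score estimate = 0.77*52 + 0.23*71.2 = 56.416
SE_est = SD * sqrt(rxx * (1 - rxx)) = 11.11 * sqrt(0.77 * 0.23) = 11.11 * sqrt(0.1771) = 4.675449
CI = T_est +/- z * SE_est, so width = 2 * z * SE_est = 2 * 1.96 * 4.675449
Width = 18.3278

18.3278


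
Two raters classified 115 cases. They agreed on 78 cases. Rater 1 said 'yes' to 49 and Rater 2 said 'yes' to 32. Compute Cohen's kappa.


P_o = 78/115 = 0.678261
P_e = (49*32 + 66*83) / 13225 = 0.532779
kappa = (P_o - P_e) / (1 - P_e)
kappa = (0.678261 - 0.532779) / (1 - 0.532779)
kappa = 0.3114

0.3114


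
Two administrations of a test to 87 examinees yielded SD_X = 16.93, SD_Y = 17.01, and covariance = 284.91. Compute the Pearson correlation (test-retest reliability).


r = cov(X,Y) / (SD_X * SD_Y)
r = 284.91 / (16.93 * 17.01)
r = 284.91 / 287.9793
r = 0.9893

0.9893


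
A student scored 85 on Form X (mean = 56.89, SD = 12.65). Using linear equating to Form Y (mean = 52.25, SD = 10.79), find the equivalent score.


slope = SD_Y / SD_X = 10.79 / 12.65 ~ 0.853
intercept = mean_Y - slope * mean_X = 52.25 - (10.79 / 12.65) * 56.89 ~ 3.7249
Y = slope * X + intercept. To avoid rounding drift from the rounded slope/intercept, evaluate the equivalent form Y = mean_Y + SD_Y * (X - mean_X) / SD_X at full precision:
Y = 52.25 + 10.79 * (85 - 56.89) / 12.65
Y = 52.25 + 10.79 * 28.11 / 12.65
Y = 52.25 + 303.3069 / 12.65
Y = 52.25 + 23.9768
Y = 76.2268

76.2268


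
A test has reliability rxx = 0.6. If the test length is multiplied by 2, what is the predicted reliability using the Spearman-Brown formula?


r_new = (n * rxx) / (1 + (n-1) * rxx)
r_new = (2 * 0.6) / (1 + 1 * 0.6)
r_new = 1.2 / 1.6
r_new = 0.75

0.75


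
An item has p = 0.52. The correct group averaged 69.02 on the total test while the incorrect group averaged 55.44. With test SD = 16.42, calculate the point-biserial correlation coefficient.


q = 1 - p = 0.48
rpb = ((M1 - M0) / SD) * sqrt(p * q)
rpb = ((69.02 - 55.44) / 16.42) * sqrt(0.52 * 0.48)
rpb = 0.4132

0.4132


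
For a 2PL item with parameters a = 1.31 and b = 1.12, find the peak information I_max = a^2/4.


For 2PL, max info at theta = b = 1.12
I_max = a^2 / 4 = 1.31^2 / 4
= 1.7161 / 4
I_max = 0.429

0.429


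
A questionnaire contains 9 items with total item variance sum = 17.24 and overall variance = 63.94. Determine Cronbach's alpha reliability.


alpha = (k/(k-1)) * (1 - sum(si^2)/s_total^2)
= (9/8) * (1 - 17.24/63.94)
alpha = 0.8217

0.8217


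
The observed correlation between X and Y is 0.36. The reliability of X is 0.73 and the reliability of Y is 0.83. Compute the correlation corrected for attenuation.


r_corrected = rxy / sqrt(rxx * ryy)
= 0.36 / sqrt(0.73 * 0.83)
= 0.36 / sqrt(0.6059)
= 0.36 / 0.778396
r_corrected = 0.4625

0.4625


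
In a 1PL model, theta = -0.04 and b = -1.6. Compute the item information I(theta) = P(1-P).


P = 1/(1+exp(-(-0.04--1.6))) = 0.8264
I = P*(1-P) = 0.8264 * 0.1736
I = 0.1435

0.1435


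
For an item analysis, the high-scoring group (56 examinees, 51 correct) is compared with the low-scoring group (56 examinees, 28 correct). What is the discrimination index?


p_upper = 51/56 = 0.9107
p_lower = 28/56 = 0.5
D = 0.9107 - 0.5 = 0.4107

0.4107


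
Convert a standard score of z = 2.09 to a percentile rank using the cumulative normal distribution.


CDF(z) = 0.5 * (1 + erf(z/sqrt(2)))
erf(1.4779) = 0.9634
CDF = 0.9817
Percentile rank = 0.9817 * 100 = 98.17

98.17


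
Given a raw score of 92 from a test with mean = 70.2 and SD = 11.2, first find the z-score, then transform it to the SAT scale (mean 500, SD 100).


z = (X - mean) / SD = (92 - 70.2) / 11.2
z = 21.8 / 11.2
z = 1.9464
SAT-scale = SAT = 500 + 100z
Carry z at full precision (z = 21.8 / 11.2) into the conversion:
SAT-scale = 500 + 100 * (21.8 / 11.2) = 500 + 2180 / 11.2
SAT-scale = 500 + 194.6429
SAT-scale = 694.6429

694.6429


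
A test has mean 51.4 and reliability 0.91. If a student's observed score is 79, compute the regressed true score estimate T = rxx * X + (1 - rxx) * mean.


T_est = rxx * X + (1 - rxx) * mean
T_est = 0.91 * 79 + 0.09 * 51.4
T_est = 71.89 + 4.626
T_est = 76.516

76.516


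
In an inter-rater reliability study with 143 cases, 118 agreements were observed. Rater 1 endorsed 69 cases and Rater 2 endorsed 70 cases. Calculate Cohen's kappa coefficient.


P_o = 118/143 = 0.825175
P_e = (69*70 + 74*73) / 20449 = 0.500367
kappa = (P_o - P_e) / (1 - P_e)
kappa = (0.825175 - 0.500367) / (1 - 0.500367)
kappa = 0.6501

0.6501


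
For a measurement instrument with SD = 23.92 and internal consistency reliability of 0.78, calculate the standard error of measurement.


SEM = SD * sqrt(1 - rxx)
SEM = 23.92 * sqrt(1 - 0.78)
SEM = 23.92 * sqrt(0.22) = 23.92 * 0.469042
SEM = 11.2195

11.2195


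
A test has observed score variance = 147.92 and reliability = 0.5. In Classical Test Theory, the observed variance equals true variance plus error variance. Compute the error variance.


var_true = rxx * var_obs = 0.5 * 147.92 = 73.96
var_error = var_obs - var_true
var_error = 147.92 - 73.96
var_error = 73.96

73.96


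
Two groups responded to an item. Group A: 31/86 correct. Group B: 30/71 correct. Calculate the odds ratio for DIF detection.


Odds_A = 31/55 = 0.5636
Odds_B = 30/41 = 0.7317
OR = Odds_A / Odds_B = 0.5636 / 0.7317
Exactly, OR = (31 * 41) / (55 * 30) = 1271 / 1650
OR = 0.7703

0.7703


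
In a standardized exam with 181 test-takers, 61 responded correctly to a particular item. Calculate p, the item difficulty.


Item difficulty p = number correct / total examinees
p = 61 / 181
p = 0.337

0.337


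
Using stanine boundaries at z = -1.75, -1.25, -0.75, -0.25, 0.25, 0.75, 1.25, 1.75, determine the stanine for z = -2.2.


Stanine boundaries: [-1.75, -1.25, -0.75, -0.25, 0.25, 0.75, 1.25, 1.75]
z = -2.2
Check each boundary:
  z < -1.75
  z < -1.25
  z < -0.75
  z < -0.25
  z < 0.25
  z < 0.75
  z < 1.25
  z < 1.75
Highest qualifying boundary gives stanine = 1

1


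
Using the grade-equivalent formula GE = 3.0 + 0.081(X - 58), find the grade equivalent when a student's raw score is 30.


raw - median = 30 - 58 = -28
slope * diff = 0.081 * -28 = -2.268
GE = 3.0 + -2.268
GE = 0.732

0.732


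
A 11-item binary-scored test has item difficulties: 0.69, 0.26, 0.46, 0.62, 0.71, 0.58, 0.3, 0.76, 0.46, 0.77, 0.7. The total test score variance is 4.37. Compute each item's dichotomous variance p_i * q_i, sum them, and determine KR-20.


For each item, compute p_i * q_i:
  Item 1: 0.69 * 0.31 = 0.2139
  Item 2: 0.26 * 0.74 = 0.1924
  Item 3: 0.46 * 0.54 = 0.2484
  Item 4: 0.62 * 0.38 = 0.2356
  Item 5: 0.71 * 0.29 = 0.2059
  Item 6: 0.58 * 0.42 = 0.2436
  Item 7: 0.3 * 0.7 = 0.21
  Item 8: 0.76 * 0.24 = 0.1824
  Item 9: 0.46 * 0.54 = 0.2484
  Item 10: 0.77 * 0.23 = 0.1771
  Item 11: 0.7 * 0.3 = 0.21
Sum(p_i * q_i) = 0.2139 + 0.1924 + 0.2484 + 0.2356 + 0.2059 + 0.2436 + 0.21 + 0.1824 + 0.2484 + 0.1771 + 0.21 = 2.3677
KR-20 = (k/(k-1)) * (1 - Sum(p_i*q_i) / Var_total)
= (11/10) * (1 - 2.3677/4.37)
= 1.1 * 0.4582
KR-20 = 0.504

0.504
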